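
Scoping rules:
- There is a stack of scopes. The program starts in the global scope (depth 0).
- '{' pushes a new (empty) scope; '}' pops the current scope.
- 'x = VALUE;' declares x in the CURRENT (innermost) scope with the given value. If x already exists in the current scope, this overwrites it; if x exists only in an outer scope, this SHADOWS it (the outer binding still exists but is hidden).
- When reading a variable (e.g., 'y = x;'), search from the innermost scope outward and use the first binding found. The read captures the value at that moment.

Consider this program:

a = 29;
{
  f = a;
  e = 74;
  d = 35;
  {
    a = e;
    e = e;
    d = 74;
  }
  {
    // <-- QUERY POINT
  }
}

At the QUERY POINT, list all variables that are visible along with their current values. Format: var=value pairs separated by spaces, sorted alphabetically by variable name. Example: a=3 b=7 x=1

Step 1: declare a=29 at depth 0
Step 2: enter scope (depth=1)
Step 3: declare f=(read a)=29 at depth 1
Step 4: declare e=74 at depth 1
Step 5: declare d=35 at depth 1
Step 6: enter scope (depth=2)
Step 7: declare a=(read e)=74 at depth 2
Step 8: declare e=(read e)=74 at depth 2
Step 9: declare d=74 at depth 2
Step 10: exit scope (depth=1)
Step 11: enter scope (depth=2)
Visible at query point: a=29 d=35 e=74 f=29

Answer: a=29 d=35 e=74 f=29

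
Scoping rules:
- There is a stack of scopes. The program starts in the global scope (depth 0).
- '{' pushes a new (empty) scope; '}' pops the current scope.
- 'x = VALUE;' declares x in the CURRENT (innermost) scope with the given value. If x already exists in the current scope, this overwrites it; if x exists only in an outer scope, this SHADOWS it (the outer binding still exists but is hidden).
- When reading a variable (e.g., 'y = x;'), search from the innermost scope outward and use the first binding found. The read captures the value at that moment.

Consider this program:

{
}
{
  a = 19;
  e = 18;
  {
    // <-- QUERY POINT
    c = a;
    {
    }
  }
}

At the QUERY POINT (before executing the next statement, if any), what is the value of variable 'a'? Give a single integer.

Step 1: enter scope (depth=1)
Step 2: exit scope (depth=0)
Step 3: enter scope (depth=1)
Step 4: declare a=19 at depth 1
Step 5: declare e=18 at depth 1
Step 6: enter scope (depth=2)
Visible at query point: a=19 e=18

Answer: 19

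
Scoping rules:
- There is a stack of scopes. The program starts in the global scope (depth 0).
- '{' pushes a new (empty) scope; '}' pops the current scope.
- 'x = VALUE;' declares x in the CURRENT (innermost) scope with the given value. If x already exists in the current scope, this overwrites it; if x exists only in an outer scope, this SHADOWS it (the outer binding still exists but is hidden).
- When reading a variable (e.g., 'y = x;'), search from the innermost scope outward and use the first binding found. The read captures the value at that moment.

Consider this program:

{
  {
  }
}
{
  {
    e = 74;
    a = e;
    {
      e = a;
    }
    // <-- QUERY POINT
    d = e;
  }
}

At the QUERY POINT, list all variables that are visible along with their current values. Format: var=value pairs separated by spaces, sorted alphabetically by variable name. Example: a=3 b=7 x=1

Answer: a=74 e=74

Derivation:
Step 1: enter scope (depth=1)
Step 2: enter scope (depth=2)
Step 3: exit scope (depth=1)
Step 4: exit scope (depth=0)
Step 5: enter scope (depth=1)
Step 6: enter scope (depth=2)
Step 7: declare e=74 at depth 2
Step 8: declare a=(read e)=74 at depth 2
Step 9: enter scope (depth=3)
Step 10: declare e=(read a)=74 at depth 3
Step 11: exit scope (depth=2)
Visible at query point: a=74 e=74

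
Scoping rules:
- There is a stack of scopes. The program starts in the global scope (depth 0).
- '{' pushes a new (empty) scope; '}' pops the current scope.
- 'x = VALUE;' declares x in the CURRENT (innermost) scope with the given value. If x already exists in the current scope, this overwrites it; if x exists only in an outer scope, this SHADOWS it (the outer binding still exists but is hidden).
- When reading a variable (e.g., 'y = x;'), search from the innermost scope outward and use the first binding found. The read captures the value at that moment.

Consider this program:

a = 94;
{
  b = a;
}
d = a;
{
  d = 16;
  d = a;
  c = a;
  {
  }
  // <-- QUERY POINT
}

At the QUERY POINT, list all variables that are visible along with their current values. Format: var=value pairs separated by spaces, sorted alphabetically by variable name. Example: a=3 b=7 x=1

Step 1: declare a=94 at depth 0
Step 2: enter scope (depth=1)
Step 3: declare b=(read a)=94 at depth 1
Step 4: exit scope (depth=0)
Step 5: declare d=(read a)=94 at depth 0
Step 6: enter scope (depth=1)
Step 7: declare d=16 at depth 1
Step 8: declare d=(read a)=94 at depth 1
Step 9: declare c=(read a)=94 at depth 1
Step 10: enter scope (depth=2)
Step 11: exit scope (depth=1)
Visible at query point: a=94 c=94 d=94

Answer: a=94 c=94 d=94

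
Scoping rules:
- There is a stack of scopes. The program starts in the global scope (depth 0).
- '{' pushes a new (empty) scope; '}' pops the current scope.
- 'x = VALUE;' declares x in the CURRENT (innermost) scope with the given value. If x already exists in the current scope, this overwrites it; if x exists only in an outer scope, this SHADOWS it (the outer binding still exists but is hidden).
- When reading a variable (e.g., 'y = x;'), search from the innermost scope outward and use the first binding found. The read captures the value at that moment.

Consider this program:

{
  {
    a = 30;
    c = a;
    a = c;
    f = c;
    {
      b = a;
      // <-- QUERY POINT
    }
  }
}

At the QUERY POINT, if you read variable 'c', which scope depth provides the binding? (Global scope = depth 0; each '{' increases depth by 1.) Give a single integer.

Answer: 2

Derivation:
Step 1: enter scope (depth=1)
Step 2: enter scope (depth=2)
Step 3: declare a=30 at depth 2
Step 4: declare c=(read a)=30 at depth 2
Step 5: declare a=(read c)=30 at depth 2
Step 6: declare f=(read c)=30 at depth 2
Step 7: enter scope (depth=3)
Step 8: declare b=(read a)=30 at depth 3
Visible at query point: a=30 b=30 c=30 f=30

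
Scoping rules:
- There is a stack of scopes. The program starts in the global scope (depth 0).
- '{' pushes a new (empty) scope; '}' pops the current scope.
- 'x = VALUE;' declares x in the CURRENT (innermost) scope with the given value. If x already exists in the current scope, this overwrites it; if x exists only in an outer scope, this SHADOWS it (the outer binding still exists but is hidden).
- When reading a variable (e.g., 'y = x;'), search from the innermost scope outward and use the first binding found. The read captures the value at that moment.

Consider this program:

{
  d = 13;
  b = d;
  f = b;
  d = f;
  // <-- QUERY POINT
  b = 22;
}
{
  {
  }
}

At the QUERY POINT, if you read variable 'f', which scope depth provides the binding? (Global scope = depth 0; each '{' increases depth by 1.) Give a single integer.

Step 1: enter scope (depth=1)
Step 2: declare d=13 at depth 1
Step 3: declare b=(read d)=13 at depth 1
Step 4: declare f=(read b)=13 at depth 1
Step 5: declare d=(read f)=13 at depth 1
Visible at query point: b=13 d=13 f=13

Answer: 1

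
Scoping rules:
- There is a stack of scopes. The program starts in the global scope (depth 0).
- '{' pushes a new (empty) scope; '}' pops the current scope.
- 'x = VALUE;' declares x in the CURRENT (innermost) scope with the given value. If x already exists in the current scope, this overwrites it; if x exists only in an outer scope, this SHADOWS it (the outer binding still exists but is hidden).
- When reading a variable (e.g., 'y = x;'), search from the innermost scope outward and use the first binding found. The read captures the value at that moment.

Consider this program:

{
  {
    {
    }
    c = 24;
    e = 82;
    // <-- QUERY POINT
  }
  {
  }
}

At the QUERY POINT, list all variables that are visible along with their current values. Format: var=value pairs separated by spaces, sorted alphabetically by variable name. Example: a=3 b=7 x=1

Step 1: enter scope (depth=1)
Step 2: enter scope (depth=2)
Step 3: enter scope (depth=3)
Step 4: exit scope (depth=2)
Step 5: declare c=24 at depth 2
Step 6: declare e=82 at depth 2
Visible at query point: c=24 e=82

Answer: c=24 e=82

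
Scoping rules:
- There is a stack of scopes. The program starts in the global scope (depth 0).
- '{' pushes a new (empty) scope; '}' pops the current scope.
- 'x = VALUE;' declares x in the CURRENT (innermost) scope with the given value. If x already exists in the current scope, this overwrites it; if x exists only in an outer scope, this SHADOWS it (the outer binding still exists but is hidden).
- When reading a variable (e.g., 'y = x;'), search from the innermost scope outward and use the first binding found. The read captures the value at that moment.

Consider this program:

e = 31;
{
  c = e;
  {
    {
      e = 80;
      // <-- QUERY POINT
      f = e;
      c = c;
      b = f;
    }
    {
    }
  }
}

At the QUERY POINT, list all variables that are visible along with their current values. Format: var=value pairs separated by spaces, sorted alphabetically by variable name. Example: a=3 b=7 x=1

Step 1: declare e=31 at depth 0
Step 2: enter scope (depth=1)
Step 3: declare c=(read e)=31 at depth 1
Step 4: enter scope (depth=2)
Step 5: enter scope (depth=3)
Step 6: declare e=80 at depth 3
Visible at query point: c=31 e=80

Answer: c=31 e=80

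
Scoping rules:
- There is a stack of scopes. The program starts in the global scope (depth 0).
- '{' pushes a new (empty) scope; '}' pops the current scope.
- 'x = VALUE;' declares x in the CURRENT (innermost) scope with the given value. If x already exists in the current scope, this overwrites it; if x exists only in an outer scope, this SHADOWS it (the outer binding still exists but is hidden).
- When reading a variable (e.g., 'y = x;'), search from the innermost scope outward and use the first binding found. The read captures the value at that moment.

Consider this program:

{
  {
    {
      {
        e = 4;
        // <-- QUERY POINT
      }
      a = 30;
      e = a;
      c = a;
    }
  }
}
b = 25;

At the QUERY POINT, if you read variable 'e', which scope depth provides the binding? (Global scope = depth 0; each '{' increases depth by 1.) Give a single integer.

Step 1: enter scope (depth=1)
Step 2: enter scope (depth=2)
Step 3: enter scope (depth=3)
Step 4: enter scope (depth=4)
Step 5: declare e=4 at depth 4
Visible at query point: e=4

Answer: 4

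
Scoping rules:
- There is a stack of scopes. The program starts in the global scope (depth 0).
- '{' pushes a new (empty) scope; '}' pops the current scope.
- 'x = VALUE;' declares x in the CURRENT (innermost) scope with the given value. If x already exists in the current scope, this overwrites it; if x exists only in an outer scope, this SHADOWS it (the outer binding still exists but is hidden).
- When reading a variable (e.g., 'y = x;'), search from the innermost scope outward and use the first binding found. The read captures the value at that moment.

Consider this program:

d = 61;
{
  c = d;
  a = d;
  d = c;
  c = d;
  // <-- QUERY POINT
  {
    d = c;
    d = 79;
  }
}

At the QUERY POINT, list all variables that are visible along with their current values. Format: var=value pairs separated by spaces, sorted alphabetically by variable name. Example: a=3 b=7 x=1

Step 1: declare d=61 at depth 0
Step 2: enter scope (depth=1)
Step 3: declare c=(read d)=61 at depth 1
Step 4: declare a=(read d)=61 at depth 1
Step 5: declare d=(read c)=61 at depth 1
Step 6: declare c=(read d)=61 at depth 1
Visible at query point: a=61 c=61 d=61

Answer: a=61 c=61 d=61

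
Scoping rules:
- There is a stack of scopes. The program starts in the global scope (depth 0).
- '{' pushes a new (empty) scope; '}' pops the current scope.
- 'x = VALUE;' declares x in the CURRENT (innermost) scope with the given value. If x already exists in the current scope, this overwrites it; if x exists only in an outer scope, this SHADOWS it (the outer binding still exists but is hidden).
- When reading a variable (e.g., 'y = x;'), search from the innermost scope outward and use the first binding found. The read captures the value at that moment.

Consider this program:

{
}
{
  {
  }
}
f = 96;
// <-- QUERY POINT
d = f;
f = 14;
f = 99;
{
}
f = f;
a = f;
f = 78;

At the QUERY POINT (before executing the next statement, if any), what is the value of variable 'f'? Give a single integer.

Step 1: enter scope (depth=1)
Step 2: exit scope (depth=0)
Step 3: enter scope (depth=1)
Step 4: enter scope (depth=2)
Step 5: exit scope (depth=1)
Step 6: exit scope (depth=0)
Step 7: declare f=96 at depth 0
Visible at query point: f=96

Answer: 96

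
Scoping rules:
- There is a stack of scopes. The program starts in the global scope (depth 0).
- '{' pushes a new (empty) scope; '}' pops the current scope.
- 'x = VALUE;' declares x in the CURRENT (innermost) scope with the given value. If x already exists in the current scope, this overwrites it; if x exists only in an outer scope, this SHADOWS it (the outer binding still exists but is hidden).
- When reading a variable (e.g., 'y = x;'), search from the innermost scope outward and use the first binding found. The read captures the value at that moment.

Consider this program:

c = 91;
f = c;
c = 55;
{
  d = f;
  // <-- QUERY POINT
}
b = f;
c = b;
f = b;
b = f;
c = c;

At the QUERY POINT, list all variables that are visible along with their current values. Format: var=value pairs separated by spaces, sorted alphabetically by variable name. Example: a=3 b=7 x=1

Step 1: declare c=91 at depth 0
Step 2: declare f=(read c)=91 at depth 0
Step 3: declare c=55 at depth 0
Step 4: enter scope (depth=1)
Step 5: declare d=(read f)=91 at depth 1
Visible at query point: c=55 d=91 f=91

Answer: c=55 d=91 f=91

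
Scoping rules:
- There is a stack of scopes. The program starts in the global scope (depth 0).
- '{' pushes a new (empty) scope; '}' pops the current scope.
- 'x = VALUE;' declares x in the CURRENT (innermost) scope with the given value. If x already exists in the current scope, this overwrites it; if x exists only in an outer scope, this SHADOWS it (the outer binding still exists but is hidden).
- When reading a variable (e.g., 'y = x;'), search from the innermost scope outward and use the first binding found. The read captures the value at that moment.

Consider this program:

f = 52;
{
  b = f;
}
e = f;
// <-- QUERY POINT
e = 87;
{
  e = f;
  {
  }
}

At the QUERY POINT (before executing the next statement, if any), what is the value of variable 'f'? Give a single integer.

Step 1: declare f=52 at depth 0
Step 2: enter scope (depth=1)
Step 3: declare b=(read f)=52 at depth 1
Step 4: exit scope (depth=0)
Step 5: declare e=(read f)=52 at depth 0
Visible at query point: e=52 f=52

Answer: 52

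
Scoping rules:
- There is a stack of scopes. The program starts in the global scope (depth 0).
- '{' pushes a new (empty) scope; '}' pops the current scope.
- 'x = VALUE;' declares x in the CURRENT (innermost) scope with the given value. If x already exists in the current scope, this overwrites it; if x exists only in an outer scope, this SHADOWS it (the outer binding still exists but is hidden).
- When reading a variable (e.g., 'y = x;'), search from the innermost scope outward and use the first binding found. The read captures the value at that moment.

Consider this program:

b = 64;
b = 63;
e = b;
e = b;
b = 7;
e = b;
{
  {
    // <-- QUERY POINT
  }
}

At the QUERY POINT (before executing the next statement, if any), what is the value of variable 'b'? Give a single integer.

Step 1: declare b=64 at depth 0
Step 2: declare b=63 at depth 0
Step 3: declare e=(read b)=63 at depth 0
Step 4: declare e=(read b)=63 at depth 0
Step 5: declare b=7 at depth 0
Step 6: declare e=(read b)=7 at depth 0
Step 7: enter scope (depth=1)
Step 8: enter scope (depth=2)
Visible at query point: b=7 e=7

Answer: 7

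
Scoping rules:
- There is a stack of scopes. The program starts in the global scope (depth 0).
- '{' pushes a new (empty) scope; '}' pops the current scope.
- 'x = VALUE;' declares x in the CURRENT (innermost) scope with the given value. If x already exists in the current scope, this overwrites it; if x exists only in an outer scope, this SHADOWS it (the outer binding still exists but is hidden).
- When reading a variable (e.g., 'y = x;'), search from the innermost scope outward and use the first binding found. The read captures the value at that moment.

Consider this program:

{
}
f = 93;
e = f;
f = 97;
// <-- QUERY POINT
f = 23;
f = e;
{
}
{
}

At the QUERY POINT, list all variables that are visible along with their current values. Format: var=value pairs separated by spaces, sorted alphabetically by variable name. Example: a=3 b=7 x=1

Step 1: enter scope (depth=1)
Step 2: exit scope (depth=0)
Step 3: declare f=93 at depth 0
Step 4: declare e=(read f)=93 at depth 0
Step 5: declare f=97 at depth 0
Visible at query point: e=93 f=97

Answer: e=93 f=97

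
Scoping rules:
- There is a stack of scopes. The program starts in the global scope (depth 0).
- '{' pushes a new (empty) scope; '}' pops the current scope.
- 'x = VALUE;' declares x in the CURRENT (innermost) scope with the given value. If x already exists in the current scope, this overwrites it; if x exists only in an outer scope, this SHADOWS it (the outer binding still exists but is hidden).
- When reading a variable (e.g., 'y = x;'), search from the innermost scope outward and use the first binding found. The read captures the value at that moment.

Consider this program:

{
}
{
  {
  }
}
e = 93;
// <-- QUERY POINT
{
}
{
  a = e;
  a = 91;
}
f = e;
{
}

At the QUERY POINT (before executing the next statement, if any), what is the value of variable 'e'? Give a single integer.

Answer: 93

Derivation:
Step 1: enter scope (depth=1)
Step 2: exit scope (depth=0)
Step 3: enter scope (depth=1)
Step 4: enter scope (depth=2)
Step 5: exit scope (depth=1)
Step 6: exit scope (depth=0)
Step 7: declare e=93 at depth 0
Visible at query point: e=93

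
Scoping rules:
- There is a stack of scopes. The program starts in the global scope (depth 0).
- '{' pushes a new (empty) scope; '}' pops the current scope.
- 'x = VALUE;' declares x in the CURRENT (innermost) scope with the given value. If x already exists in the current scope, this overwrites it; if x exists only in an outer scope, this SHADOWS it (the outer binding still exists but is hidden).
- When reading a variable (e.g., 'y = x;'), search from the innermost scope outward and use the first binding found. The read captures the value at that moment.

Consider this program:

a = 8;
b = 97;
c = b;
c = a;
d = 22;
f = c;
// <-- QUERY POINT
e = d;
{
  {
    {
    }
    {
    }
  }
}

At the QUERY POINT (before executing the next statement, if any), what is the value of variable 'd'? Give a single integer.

Step 1: declare a=8 at depth 0
Step 2: declare b=97 at depth 0
Step 3: declare c=(read b)=97 at depth 0
Step 4: declare c=(read a)=8 at depth 0
Step 5: declare d=22 at depth 0
Step 6: declare f=(read c)=8 at depth 0
Visible at query point: a=8 b=97 c=8 d=22 f=8

Answer: 22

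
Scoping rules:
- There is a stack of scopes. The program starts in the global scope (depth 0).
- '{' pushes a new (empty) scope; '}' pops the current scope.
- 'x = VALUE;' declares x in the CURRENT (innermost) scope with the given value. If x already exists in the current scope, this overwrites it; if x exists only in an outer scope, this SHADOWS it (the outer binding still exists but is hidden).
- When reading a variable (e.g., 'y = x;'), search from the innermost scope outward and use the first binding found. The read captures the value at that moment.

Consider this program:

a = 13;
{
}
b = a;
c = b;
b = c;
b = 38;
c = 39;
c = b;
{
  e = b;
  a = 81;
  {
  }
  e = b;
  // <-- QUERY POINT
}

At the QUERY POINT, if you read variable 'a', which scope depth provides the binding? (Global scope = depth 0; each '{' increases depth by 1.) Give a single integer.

Step 1: declare a=13 at depth 0
Step 2: enter scope (depth=1)
Step 3: exit scope (depth=0)
Step 4: declare b=(read a)=13 at depth 0
Step 5: declare c=(read b)=13 at depth 0
Step 6: declare b=(read c)=13 at depth 0
Step 7: declare b=38 at depth 0
Step 8: declare c=39 at depth 0
Step 9: declare c=(read b)=38 at depth 0
Step 10: enter scope (depth=1)
Step 11: declare e=(read b)=38 at depth 1
Step 12: declare a=81 at depth 1
Step 13: enter scope (depth=2)
Step 14: exit scope (depth=1)
Step 15: declare e=(read b)=38 at depth 1
Visible at query point: a=81 b=38 c=38 e=38

Answer: 1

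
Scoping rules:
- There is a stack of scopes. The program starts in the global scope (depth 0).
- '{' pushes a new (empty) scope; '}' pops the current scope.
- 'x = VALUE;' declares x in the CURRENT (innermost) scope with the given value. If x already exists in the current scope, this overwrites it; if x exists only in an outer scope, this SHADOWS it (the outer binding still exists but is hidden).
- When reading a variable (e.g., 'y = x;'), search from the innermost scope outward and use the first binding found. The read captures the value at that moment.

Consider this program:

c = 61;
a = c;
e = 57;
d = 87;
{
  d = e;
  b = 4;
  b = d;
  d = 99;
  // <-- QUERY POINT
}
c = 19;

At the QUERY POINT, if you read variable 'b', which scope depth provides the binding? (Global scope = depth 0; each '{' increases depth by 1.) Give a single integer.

Answer: 1

Derivation:
Step 1: declare c=61 at depth 0
Step 2: declare a=(read c)=61 at depth 0
Step 3: declare e=57 at depth 0
Step 4: declare d=87 at depth 0
Step 5: enter scope (depth=1)
Step 6: declare d=(read e)=57 at depth 1
Step 7: declare b=4 at depth 1
Step 8: declare b=(read d)=57 at depth 1
Step 9: declare d=99 at depth 1
Visible at query point: a=61 b=57 c=61 d=99 e=57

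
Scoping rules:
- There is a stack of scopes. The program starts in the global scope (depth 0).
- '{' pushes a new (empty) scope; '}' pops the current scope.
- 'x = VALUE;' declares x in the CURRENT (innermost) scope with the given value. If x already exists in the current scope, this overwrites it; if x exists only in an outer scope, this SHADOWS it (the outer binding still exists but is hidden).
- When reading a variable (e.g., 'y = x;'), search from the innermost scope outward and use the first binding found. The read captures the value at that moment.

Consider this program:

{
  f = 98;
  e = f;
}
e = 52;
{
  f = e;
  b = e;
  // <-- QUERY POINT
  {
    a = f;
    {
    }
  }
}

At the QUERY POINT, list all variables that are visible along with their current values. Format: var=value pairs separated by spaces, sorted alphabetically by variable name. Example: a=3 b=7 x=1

Step 1: enter scope (depth=1)
Step 2: declare f=98 at depth 1
Step 3: declare e=(read f)=98 at depth 1
Step 4: exit scope (depth=0)
Step 5: declare e=52 at depth 0
Step 6: enter scope (depth=1)
Step 7: declare f=(read e)=52 at depth 1
Step 8: declare b=(read e)=52 at depth 1
Visible at query point: b=52 e=52 f=52

Answer: b=52 e=52 f=52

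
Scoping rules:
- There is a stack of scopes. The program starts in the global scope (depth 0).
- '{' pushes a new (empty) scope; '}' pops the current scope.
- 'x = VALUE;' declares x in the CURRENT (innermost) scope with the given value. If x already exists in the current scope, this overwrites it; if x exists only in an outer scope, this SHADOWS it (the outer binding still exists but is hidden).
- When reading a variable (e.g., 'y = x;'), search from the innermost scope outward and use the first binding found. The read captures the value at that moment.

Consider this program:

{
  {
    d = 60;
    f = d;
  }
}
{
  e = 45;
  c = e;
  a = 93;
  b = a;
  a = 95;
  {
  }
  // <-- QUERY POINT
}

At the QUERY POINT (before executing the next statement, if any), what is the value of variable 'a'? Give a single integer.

Answer: 95

Derivation:
Step 1: enter scope (depth=1)
Step 2: enter scope (depth=2)
Step 3: declare d=60 at depth 2
Step 4: declare f=(read d)=60 at depth 2
Step 5: exit scope (depth=1)
Step 6: exit scope (depth=0)
Step 7: enter scope (depth=1)
Step 8: declare e=45 at depth 1
Step 9: declare c=(read e)=45 at depth 1
Step 10: declare a=93 at depth 1
Step 11: declare b=(read a)=93 at depth 1
Step 12: declare a=95 at depth 1
Step 13: enter scope (depth=2)
Step 14: exit scope (depth=1)
Visible at query point: a=95 b=93 c=45 e=45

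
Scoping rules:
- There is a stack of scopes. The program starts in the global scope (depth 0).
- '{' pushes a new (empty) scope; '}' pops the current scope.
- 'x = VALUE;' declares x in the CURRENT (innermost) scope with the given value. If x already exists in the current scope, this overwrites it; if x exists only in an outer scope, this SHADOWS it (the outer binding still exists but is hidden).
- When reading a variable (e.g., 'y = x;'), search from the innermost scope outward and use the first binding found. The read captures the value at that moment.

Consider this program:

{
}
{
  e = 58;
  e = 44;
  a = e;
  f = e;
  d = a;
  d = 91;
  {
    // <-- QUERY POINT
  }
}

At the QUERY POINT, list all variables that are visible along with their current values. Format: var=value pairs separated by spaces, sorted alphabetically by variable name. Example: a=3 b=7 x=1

Step 1: enter scope (depth=1)
Step 2: exit scope (depth=0)
Step 3: enter scope (depth=1)
Step 4: declare e=58 at depth 1
Step 5: declare e=44 at depth 1
Step 6: declare a=(read e)=44 at depth 1
Step 7: declare f=(read e)=44 at depth 1
Step 8: declare d=(read a)=44 at depth 1
Step 9: declare d=91 at depth 1
Step 10: enter scope (depth=2)
Visible at query point: a=44 d=91 e=44 f=44

Answer: a=44 d=91 e=44 f=44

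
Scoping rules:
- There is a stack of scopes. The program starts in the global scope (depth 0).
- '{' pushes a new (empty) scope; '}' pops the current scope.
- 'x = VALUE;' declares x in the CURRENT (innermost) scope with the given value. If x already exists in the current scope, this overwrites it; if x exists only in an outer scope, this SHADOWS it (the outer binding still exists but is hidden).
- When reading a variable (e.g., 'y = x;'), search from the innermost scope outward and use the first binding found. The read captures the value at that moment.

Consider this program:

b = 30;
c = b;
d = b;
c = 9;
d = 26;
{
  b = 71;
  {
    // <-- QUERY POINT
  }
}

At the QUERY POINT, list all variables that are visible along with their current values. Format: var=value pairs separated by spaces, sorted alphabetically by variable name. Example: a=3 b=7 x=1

Answer: b=71 c=9 d=26

Derivation:
Step 1: declare b=30 at depth 0
Step 2: declare c=(read b)=30 at depth 0
Step 3: declare d=(read b)=30 at depth 0
Step 4: declare c=9 at depth 0
Step 5: declare d=26 at depth 0
Step 6: enter scope (depth=1)
Step 7: declare b=71 at depth 1
Step 8: enter scope (depth=2)
Visible at query point: b=71 c=9 d=26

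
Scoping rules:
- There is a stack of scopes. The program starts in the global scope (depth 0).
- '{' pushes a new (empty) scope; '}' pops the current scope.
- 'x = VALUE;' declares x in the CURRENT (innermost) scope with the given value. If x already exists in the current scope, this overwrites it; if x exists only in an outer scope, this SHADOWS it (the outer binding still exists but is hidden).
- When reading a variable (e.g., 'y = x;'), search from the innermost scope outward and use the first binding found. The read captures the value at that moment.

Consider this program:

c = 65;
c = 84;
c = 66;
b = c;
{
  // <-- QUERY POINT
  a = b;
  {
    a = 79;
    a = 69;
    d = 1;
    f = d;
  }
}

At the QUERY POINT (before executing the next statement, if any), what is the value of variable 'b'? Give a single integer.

Step 1: declare c=65 at depth 0
Step 2: declare c=84 at depth 0
Step 3: declare c=66 at depth 0
Step 4: declare b=(read c)=66 at depth 0
Step 5: enter scope (depth=1)
Visible at query point: b=66 c=66

Answer: 66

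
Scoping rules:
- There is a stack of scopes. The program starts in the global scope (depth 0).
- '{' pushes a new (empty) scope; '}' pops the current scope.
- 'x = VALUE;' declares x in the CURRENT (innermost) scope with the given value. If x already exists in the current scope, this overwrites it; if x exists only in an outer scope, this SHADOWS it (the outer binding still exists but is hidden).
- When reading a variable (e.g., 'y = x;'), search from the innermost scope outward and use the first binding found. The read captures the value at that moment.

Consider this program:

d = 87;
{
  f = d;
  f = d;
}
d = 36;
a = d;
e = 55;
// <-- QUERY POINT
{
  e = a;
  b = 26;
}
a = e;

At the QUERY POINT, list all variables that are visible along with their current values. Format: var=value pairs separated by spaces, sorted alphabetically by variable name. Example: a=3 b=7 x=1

Step 1: declare d=87 at depth 0
Step 2: enter scope (depth=1)
Step 3: declare f=(read d)=87 at depth 1
Step 4: declare f=(read d)=87 at depth 1
Step 5: exit scope (depth=0)
Step 6: declare d=36 at depth 0
Step 7: declare a=(read d)=36 at depth 0
Step 8: declare e=55 at depth 0
Visible at query point: a=36 d=36 e=55

Answer: a=36 d=36 e=55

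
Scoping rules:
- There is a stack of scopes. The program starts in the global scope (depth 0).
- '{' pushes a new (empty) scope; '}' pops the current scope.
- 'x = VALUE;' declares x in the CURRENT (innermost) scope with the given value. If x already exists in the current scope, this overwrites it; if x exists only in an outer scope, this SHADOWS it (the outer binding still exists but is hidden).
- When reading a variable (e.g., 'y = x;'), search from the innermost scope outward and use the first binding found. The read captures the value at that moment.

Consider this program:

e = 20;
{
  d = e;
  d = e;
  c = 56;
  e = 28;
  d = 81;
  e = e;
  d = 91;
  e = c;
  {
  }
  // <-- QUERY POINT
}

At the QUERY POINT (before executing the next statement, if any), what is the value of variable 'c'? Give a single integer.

Answer: 56

Derivation:
Step 1: declare e=20 at depth 0
Step 2: enter scope (depth=1)
Step 3: declare d=(read e)=20 at depth 1
Step 4: declare d=(read e)=20 at depth 1
Step 5: declare c=56 at depth 1
Step 6: declare e=28 at depth 1
Step 7: declare d=81 at depth 1
Step 8: declare e=(read e)=28 at depth 1
Step 9: declare d=91 at depth 1
Step 10: declare e=(read c)=56 at depth 1
Step 11: enter scope (depth=2)
Step 12: exit scope (depth=1)
Visible at query point: c=56 d=91 e=56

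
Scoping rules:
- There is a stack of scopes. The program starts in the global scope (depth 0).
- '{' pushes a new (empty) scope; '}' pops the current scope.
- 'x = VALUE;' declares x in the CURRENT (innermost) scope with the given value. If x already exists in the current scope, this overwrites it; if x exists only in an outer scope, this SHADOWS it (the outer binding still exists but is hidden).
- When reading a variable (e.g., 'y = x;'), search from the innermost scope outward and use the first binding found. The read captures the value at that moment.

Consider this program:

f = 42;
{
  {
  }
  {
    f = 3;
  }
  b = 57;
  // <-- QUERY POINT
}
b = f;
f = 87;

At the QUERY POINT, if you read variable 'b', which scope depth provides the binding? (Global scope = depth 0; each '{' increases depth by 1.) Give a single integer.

Step 1: declare f=42 at depth 0
Step 2: enter scope (depth=1)
Step 3: enter scope (depth=2)
Step 4: exit scope (depth=1)
Step 5: enter scope (depth=2)
Step 6: declare f=3 at depth 2
Step 7: exit scope (depth=1)
Step 8: declare b=57 at depth 1
Visible at query point: b=57 f=42

Answer: 1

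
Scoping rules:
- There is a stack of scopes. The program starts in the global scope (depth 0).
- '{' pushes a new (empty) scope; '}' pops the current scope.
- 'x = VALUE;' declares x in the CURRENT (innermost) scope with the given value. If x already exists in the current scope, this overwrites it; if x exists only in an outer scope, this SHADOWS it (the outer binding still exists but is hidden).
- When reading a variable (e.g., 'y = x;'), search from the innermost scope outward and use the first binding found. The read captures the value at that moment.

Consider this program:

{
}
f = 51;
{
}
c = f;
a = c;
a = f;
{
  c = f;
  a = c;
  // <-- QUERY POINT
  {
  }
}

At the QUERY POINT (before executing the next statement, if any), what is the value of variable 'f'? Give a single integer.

Answer: 51

Derivation:
Step 1: enter scope (depth=1)
Step 2: exit scope (depth=0)
Step 3: declare f=51 at depth 0
Step 4: enter scope (depth=1)
Step 5: exit scope (depth=0)
Step 6: declare c=(read f)=51 at depth 0
Step 7: declare a=(read c)=51 at depth 0
Step 8: declare a=(read f)=51 at depth 0
Step 9: enter scope (depth=1)
Step 10: declare c=(read f)=51 at depth 1
Step 11: declare a=(read c)=51 at depth 1
Visible at query point: a=51 c=51 f=51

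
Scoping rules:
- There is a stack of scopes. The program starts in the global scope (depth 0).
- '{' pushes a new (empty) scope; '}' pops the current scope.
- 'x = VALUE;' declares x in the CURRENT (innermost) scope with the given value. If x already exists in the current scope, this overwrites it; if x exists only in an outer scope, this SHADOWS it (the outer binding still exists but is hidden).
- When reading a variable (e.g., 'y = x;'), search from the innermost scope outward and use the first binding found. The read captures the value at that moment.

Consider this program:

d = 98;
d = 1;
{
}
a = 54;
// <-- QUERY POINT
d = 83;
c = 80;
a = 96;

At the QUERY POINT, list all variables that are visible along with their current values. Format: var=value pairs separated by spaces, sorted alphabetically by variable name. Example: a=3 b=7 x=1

Step 1: declare d=98 at depth 0
Step 2: declare d=1 at depth 0
Step 3: enter scope (depth=1)
Step 4: exit scope (depth=0)
Step 5: declare a=54 at depth 0
Visible at query point: a=54 d=1

Answer: a=54 d=1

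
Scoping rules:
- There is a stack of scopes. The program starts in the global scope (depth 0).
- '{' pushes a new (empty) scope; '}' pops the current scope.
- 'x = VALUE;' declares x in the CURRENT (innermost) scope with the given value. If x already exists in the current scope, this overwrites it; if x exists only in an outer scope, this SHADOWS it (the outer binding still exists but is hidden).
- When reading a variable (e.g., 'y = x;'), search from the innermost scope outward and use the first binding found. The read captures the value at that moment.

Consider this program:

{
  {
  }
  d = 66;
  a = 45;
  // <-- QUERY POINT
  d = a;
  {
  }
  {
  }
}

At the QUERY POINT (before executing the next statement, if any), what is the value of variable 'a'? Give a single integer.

Step 1: enter scope (depth=1)
Step 2: enter scope (depth=2)
Step 3: exit scope (depth=1)
Step 4: declare d=66 at depth 1
Step 5: declare a=45 at depth 1
Visible at query point: a=45 d=66

Answer: 45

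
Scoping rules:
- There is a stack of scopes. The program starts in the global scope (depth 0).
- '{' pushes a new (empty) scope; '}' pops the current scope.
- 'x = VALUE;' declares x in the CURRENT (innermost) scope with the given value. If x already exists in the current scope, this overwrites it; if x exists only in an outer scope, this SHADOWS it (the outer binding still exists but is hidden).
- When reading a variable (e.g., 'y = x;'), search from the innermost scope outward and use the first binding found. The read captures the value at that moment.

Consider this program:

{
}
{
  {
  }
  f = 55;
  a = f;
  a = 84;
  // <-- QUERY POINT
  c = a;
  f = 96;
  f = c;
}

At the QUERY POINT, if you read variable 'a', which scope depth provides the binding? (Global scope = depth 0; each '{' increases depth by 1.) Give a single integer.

Step 1: enter scope (depth=1)
Step 2: exit scope (depth=0)
Step 3: enter scope (depth=1)
Step 4: enter scope (depth=2)
Step 5: exit scope (depth=1)
Step 6: declare f=55 at depth 1
Step 7: declare a=(read f)=55 at depth 1
Step 8: declare a=84 at depth 1
Visible at query point: a=84 f=55

Answer: 1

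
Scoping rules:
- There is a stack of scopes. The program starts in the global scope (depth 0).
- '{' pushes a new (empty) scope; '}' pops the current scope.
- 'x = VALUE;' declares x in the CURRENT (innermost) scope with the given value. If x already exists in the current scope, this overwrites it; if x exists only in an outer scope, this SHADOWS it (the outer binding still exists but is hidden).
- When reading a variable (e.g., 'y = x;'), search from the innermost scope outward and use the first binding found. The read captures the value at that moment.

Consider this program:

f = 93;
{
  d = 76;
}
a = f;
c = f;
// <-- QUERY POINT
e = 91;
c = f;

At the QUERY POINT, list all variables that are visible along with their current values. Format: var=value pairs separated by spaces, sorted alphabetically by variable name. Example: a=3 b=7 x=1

Step 1: declare f=93 at depth 0
Step 2: enter scope (depth=1)
Step 3: declare d=76 at depth 1
Step 4: exit scope (depth=0)
Step 5: declare a=(read f)=93 at depth 0
Step 6: declare c=(read f)=93 at depth 0
Visible at query point: a=93 c=93 f=93

Answer: a=93 c=93 f=93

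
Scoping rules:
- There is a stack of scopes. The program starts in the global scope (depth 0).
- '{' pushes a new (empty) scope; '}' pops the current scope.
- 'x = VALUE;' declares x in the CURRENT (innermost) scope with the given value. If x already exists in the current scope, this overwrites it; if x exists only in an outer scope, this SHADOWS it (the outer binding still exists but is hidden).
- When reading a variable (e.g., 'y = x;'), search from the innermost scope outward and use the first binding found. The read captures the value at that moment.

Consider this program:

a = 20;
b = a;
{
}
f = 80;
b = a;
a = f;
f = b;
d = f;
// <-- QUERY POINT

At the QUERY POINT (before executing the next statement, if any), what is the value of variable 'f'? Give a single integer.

Answer: 20

Derivation:
Step 1: declare a=20 at depth 0
Step 2: declare b=(read a)=20 at depth 0
Step 3: enter scope (depth=1)
Step 4: exit scope (depth=0)
Step 5: declare f=80 at depth 0
Step 6: declare b=(read a)=20 at depth 0
Step 7: declare a=(read f)=80 at depth 0
Step 8: declare f=(read b)=20 at depth 0
Step 9: declare d=(read f)=20 at depth 0
Visible at query point: a=80 b=20 d=20 f=20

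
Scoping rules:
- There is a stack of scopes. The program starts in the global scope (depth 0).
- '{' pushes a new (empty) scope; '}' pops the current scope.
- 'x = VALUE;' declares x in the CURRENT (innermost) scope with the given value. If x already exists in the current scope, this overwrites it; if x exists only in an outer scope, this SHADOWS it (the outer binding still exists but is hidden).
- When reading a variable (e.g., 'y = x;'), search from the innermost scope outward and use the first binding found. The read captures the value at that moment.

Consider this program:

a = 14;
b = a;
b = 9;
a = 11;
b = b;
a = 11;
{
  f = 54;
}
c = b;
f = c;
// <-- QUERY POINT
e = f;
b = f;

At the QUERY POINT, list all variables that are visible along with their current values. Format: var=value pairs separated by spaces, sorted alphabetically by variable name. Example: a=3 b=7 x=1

Step 1: declare a=14 at depth 0
Step 2: declare b=(read a)=14 at depth 0
Step 3: declare b=9 at depth 0
Step 4: declare a=11 at depth 0
Step 5: declare b=(read b)=9 at depth 0
Step 6: declare a=11 at depth 0
Step 7: enter scope (depth=1)
Step 8: declare f=54 at depth 1
Step 9: exit scope (depth=0)
Step 10: declare c=(read b)=9 at depth 0
Step 11: declare f=(read c)=9 at depth 0
Visible at query point: a=11 b=9 c=9 f=9

Answer: a=11 b=9 c=9 f=9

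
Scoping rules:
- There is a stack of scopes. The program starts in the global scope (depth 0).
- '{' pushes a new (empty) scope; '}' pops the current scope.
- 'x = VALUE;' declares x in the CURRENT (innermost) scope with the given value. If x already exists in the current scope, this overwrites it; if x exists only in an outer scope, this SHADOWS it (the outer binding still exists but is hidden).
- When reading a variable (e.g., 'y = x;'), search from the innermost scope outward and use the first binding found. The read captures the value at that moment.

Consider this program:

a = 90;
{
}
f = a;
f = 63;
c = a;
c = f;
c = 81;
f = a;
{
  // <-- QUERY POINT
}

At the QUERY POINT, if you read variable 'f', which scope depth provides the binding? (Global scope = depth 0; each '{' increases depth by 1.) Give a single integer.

Step 1: declare a=90 at depth 0
Step 2: enter scope (depth=1)
Step 3: exit scope (depth=0)
Step 4: declare f=(read a)=90 at depth 0
Step 5: declare f=63 at depth 0
Step 6: declare c=(read a)=90 at depth 0
Step 7: declare c=(read f)=63 at depth 0
Step 8: declare c=81 at depth 0
Step 9: declare f=(read a)=90 at depth 0
Step 10: enter scope (depth=1)
Visible at query point: a=90 c=81 f=90

Answer: 0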